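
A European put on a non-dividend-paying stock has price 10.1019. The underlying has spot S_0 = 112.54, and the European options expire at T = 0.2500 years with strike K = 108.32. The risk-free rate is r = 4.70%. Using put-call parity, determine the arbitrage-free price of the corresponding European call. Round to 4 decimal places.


Answer: Call price = 15.5872

Derivation:
Put-call parity: C - P = S_0 * exp(-qT) - K * exp(-rT).
S_0 * exp(-qT) = 112.5400 * 1.00000000 = 112.54000000
K * exp(-rT) = 108.3200 * 0.98831876 = 107.05468826
C = P + S*exp(-qT) - K*exp(-rT)
C = 10.1019 + 112.54000000 - 107.05468826 = 15.5872


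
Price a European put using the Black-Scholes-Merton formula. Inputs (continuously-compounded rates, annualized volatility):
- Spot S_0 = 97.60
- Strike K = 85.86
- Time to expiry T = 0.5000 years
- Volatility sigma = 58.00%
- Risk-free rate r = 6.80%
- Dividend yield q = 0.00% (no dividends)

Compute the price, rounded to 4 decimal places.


d1 = (ln(S/K) + (r - q + 0.5*sigma^2) * T) / (sigma * sqrt(T)) = 0.60045418
d2 = d1 - sigma * sqrt(T) = 0.19033225
exp(-rT) = 0.96657150; exp(-qT) = 1.00000000
P = K * exp(-rT) * N(-d2) - S_0 * exp(-qT) * N(-d1)
N(-d1) = 0.27410179; N(-d2) = 0.42452439
P = 85.8600 * 0.96657150 * 0.42452439 - 97.6000 * 1.00000000 * 0.27410179 = 8.4789

Answer: Price = 8.4789


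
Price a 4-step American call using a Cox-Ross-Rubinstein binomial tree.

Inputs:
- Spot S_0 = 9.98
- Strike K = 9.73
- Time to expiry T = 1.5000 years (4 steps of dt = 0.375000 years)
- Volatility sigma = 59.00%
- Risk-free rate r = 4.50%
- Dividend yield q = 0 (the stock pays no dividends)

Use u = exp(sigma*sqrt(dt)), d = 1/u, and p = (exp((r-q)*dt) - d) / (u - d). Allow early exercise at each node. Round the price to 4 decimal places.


dt = T/N = 0.375000
u = exp(sigma*sqrt(dt)) = 1.435194; d = 1/u = 0.696770
p = (exp((r-q)*dt) - d) / (u - d) = 0.433692
Discount per step: exp(-r*dt) = 0.983267
Stock lattice S(k, i) with i counting down-moves:
  k=0: S(0,0) = 9.9800
  k=1: S(1,0) = 14.3232; S(1,1) = 6.9538
  k=2: S(2,0) = 20.5566; S(2,1) = 9.9800; S(2,2) = 4.8452
  k=3: S(3,0) = 29.5027; S(3,1) = 14.3232; S(3,2) = 6.9538; S(3,3) = 3.3760
  k=4: S(4,0) = 42.3421; S(4,1) = 20.5566; S(4,2) = 9.9800; S(4,3) = 4.8452; S(4,4) = 2.3523
Terminal payoffs V(N, i) = max(S_T - K, 0):
  V(4,0) = 32.612107; V(4,1) = 10.826610; V(4,2) = 0.250000; V(4,3) = 0.000000; V(4,4) = 0.000000
Backward induction: V(k, i) = exp(-r*dt) * [p * V(k+1, i) + (1-p) * V(k+1, i+1)]; then take max(V_cont, immediate exercise) for American.
  V(3,0) = exp(-r*dt) * [p*32.612107 + (1-p)*10.826610] = 19.935531; exercise = 19.772715; V(3,0) = max -> 19.935531
  V(3,1) = exp(-r*dt) * [p*10.826610 + (1-p)*0.250000] = 4.756048; exercise = 4.593232; V(3,1) = max -> 4.756048
  V(3,2) = exp(-r*dt) * [p*0.250000 + (1-p)*0.000000] = 0.106609; exercise = 0.000000; V(3,2) = max -> 0.106609
  V(3,3) = exp(-r*dt) * [p*0.000000 + (1-p)*0.000000] = 0.000000; exercise = 0.000000; V(3,3) = max -> 0.000000
  V(2,0) = exp(-r*dt) * [p*19.935531 + (1-p)*4.756048] = 11.149518; exercise = 10.826610; V(2,0) = max -> 11.149518
  V(2,1) = exp(-r*dt) * [p*4.756048 + (1-p)*0.106609] = 2.087506; exercise = 0.250000; V(2,1) = max -> 2.087506
  V(2,2) = exp(-r*dt) * [p*0.106609 + (1-p)*0.000000] = 0.045462; exercise = 0.000000; V(2,2) = max -> 0.045462
  V(1,0) = exp(-r*dt) * [p*11.149518 + (1-p)*2.087506] = 5.916929; exercise = 4.593232; V(1,0) = max -> 5.916929
  V(1,1) = exp(-r*dt) * [p*2.087506 + (1-p)*0.045462] = 0.915499; exercise = 0.000000; V(1,1) = max -> 0.915499
  V(0,0) = exp(-r*dt) * [p*5.916929 + (1-p)*0.915499] = 3.032962; exercise = 0.250000; V(0,0) = max -> 3.032962

Answer: Price = V(0,0) = 3.0330


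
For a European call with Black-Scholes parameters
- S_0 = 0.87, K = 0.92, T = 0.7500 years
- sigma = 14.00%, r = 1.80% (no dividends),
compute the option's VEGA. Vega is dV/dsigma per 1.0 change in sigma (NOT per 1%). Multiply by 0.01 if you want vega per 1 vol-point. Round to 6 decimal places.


d1 = -0.2889263512; d2 = -0.4101699077
phi(d1) = 0.3826334677; exp(-qT) = 1.0000000000; exp(-rT) = 0.9865907163
Vega = S * exp(-qT) * phi(d1) * sqrt(T) = 0.8700 * 1.0000000000 * 0.3826334677 * 0.8660254038 = 0.288292

Answer: Vega = 0.288292


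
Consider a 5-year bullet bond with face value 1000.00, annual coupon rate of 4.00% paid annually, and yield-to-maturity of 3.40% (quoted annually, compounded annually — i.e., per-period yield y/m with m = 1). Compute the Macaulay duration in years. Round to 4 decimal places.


Coupon per period c = face * coupon_rate / m = 40.000000
Periods per year m = 1; per-period yield y/m = 0.034000
Number of cashflows N = 5
Cashflows (t years, CF_t, discount factor 1/(1+y/m)^(m*t), PV):
  t = 1.0000: CF_t = 40.000000, DF = 0.967118, PV = 38.684720
  t = 2.0000: CF_t = 40.000000, DF = 0.935317, PV = 37.412688
  t = 3.0000: CF_t = 40.000000, DF = 0.904562, PV = 36.182484
  t = 4.0000: CF_t = 40.000000, DF = 0.874818, PV = 34.992731
  t = 5.0000: CF_t = 1040.000000, DF = 0.846052, PV = 879.894586
Price P = sum_t PV_t = 1027.167208
Macaulay numerator sum_t t * PV_t:
  t * PV_t at t = 1.0000: 38.684720
  t * PV_t at t = 2.0000: 74.825376
  t * PV_t at t = 3.0000: 108.547451
  t * PV_t at t = 4.0000: 139.970923
  t * PV_t at t = 5.0000: 4399.472930
Macaulay duration D = (sum_t t * PV_t) / P = 4761.501400 / 1027.167208 = 4.635566

Answer: Macaulay duration = 4.6356 years


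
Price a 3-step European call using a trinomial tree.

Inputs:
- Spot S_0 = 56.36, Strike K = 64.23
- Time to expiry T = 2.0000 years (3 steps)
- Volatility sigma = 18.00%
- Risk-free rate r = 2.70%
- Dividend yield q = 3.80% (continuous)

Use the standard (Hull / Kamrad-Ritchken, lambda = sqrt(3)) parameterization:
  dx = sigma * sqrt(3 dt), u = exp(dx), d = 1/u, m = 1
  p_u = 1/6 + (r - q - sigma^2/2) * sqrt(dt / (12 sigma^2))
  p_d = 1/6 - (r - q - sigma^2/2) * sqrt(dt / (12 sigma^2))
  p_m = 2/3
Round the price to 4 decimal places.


Answer: Price = V(0,0) = 2.5679

Derivation:
dt = T/N = 0.666667; dx = sigma*sqrt(3*dt) = 0.254558
u = exp(dx) = 1.289892; d = 1/u = 0.775259
p_u = 0.131049, p_m = 0.666667, p_d = 0.202284
Discount per step: exp(-r*dt) = 0.982161
Stock lattice S(k, j) with j the centered position index:
  k=0: S(0,+0) = 56.3600
  k=1: S(1,-1) = 43.6936; S(1,+0) = 56.3600; S(1,+1) = 72.6983
  k=2: S(2,-2) = 33.8738; S(2,-1) = 43.6936; S(2,+0) = 56.3600; S(2,+1) = 72.6983; S(2,+2) = 93.7730
  k=3: S(3,-3) = 26.2610; S(3,-2) = 33.8738; S(3,-1) = 43.6936; S(3,+0) = 56.3600; S(3,+1) = 72.6983; S(3,+2) = 93.7730; S(3,+3) = 120.9570
Terminal payoffs V(N, j) = max(S_T - K, 0):
  V(3,-3) = 0.000000; V(3,-2) = 0.000000; V(3,-1) = 0.000000; V(3,+0) = 0.000000; V(3,+1) = 8.468309; V(3,+2) = 29.542963; V(3,+3) = 56.726988
Backward induction: V(k, j) = exp(-r*dt) * [p_u * V(k+1, j+1) + p_m * V(k+1, j) + p_d * V(k+1, j-1)]
  V(2,-2) = exp(-r*dt) * [p_u*0.000000 + p_m*0.000000 + p_d*0.000000] = 0.000000
  V(2,-1) = exp(-r*dt) * [p_u*0.000000 + p_m*0.000000 + p_d*0.000000] = 0.000000
  V(2,+0) = exp(-r*dt) * [p_u*8.468309 + p_m*0.000000 + p_d*0.000000] = 1.089970
  V(2,+1) = exp(-r*dt) * [p_u*29.542963 + p_m*8.468309 + p_d*0.000000] = 9.347352
  V(2,+2) = exp(-r*dt) * [p_u*56.726988 + p_m*29.542963 + p_d*8.468309] = 28.327833
  V(1,-1) = exp(-r*dt) * [p_u*1.089970 + p_m*0.000000 + p_d*0.000000] = 0.140292
  V(1,+0) = exp(-r*dt) * [p_u*9.347352 + p_m*1.089970 + p_d*0.000000] = 1.916797
  V(1,+1) = exp(-r*dt) * [p_u*28.327833 + p_m*9.347352 + p_d*1.089970] = 9.983076
  V(0,+0) = exp(-r*dt) * [p_u*9.983076 + p_m*1.916797 + p_d*0.140292] = 2.567880


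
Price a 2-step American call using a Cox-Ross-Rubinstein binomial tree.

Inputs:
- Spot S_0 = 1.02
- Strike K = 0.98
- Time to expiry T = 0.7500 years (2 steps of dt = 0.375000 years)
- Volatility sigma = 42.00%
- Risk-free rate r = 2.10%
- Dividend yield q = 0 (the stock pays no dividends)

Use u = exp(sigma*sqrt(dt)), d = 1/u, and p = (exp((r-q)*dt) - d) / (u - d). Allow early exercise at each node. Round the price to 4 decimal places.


dt = T/N = 0.375000
u = exp(sigma*sqrt(dt)) = 1.293299; d = 1/u = 0.773216
p = (exp((r-q)*dt) - d) / (u - d) = 0.451255
Discount per step: exp(-r*dt) = 0.992156
Stock lattice S(k, i) with i counting down-moves:
  k=0: S(0,0) = 1.0200
  k=1: S(1,0) = 1.3192; S(1,1) = 0.7887
  k=2: S(2,0) = 1.7061; S(2,1) = 1.0200; S(2,2) = 0.6098
Terminal payoffs V(N, i) = max(S_T - K, 0):
  V(2,0) = 0.726075; V(2,1) = 0.040000; V(2,2) = 0.000000
Backward induction: V(k, i) = exp(-r*dt) * [p * V(k+1, i) + (1-p) * V(k+1, i+1)]; then take max(V_cont, immediate exercise) for American.
  V(1,0) = exp(-r*dt) * [p*0.726075 + (1-p)*0.040000] = 0.346852; exercise = 0.339165; V(1,0) = max -> 0.346852
  V(1,1) = exp(-r*dt) * [p*0.040000 + (1-p)*0.000000] = 0.017909; exercise = 0.000000; V(1,1) = max -> 0.017909
  V(0,0) = exp(-r*dt) * [p*0.346852 + (1-p)*0.017909] = 0.165041; exercise = 0.040000; V(0,0) = max -> 0.165041

Answer: Price = V(0,0) = 0.1650


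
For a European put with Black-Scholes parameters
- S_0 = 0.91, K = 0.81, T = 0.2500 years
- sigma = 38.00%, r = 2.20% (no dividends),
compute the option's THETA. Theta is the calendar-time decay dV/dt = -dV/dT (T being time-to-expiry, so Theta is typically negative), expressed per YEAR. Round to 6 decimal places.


Answer: Theta = -0.099993

Derivation:
d1 = 0.7366334308; d2 = 0.5466334308
phi(d1) = 0.3041443244; exp(-qT) = 1.0000000000; exp(-rT) = 0.9945150973
Theta = -S*exp(-qT)*phi(d1)*sigma/(2*sqrt(T)) + r*K*exp(-rT)*N(-d2) - q*S*exp(-qT)*N(-d1)
N(-d1) = 0.2306726496; N(-d2) = 0.2923152984; sqrt(T) = 0.5000000000
Term 1 = -0.9100 * 1.0000000000 * 0.3041443244 * 0.3800 / (2 * 0.5000000000) = -0.1051731074
Term 2 = 0.0220 * 0.8100 * 0.9945150973 * 0.2923152984 = 0.0051804874
Term 3 = 0 (no dividend yield, q = 0)
Theta = -0.1051731074 + (0.0051804874) + (0.0000000000) = -0.099993


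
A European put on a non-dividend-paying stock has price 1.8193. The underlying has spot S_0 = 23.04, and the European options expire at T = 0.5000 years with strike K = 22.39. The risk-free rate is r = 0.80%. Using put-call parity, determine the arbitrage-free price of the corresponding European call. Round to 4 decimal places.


Answer: Call price = 2.5587

Derivation:
Put-call parity: C - P = S_0 * exp(-qT) - K * exp(-rT).
S_0 * exp(-qT) = 23.0400 * 1.00000000 = 23.04000000
K * exp(-rT) = 22.3900 * 0.99600799 = 22.30061888
C = P + S*exp(-qT) - K*exp(-rT)
C = 1.8193 + 23.04000000 - 22.30061888 = 2.5587


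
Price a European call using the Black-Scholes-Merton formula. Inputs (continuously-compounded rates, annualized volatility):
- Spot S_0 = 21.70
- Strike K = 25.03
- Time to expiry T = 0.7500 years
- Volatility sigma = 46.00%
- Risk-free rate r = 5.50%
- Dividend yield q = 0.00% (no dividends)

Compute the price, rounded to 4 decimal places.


d1 = (ln(S/K) + (r - q + 0.5*sigma^2) * T) / (sigma * sqrt(T)) = -0.05563358
d2 = d1 - sigma * sqrt(T) = -0.45400527
exp(-rT) = 0.95958920; exp(-qT) = 1.00000000
C = S_0 * exp(-qT) * N(d1) - K * exp(-rT) * N(d2)
N(d1) = 0.47781685; N(d2) = 0.32491252
C = 21.7000 * 1.00000000 * 0.47781685 - 25.0300 * 0.95958920 * 0.32491252 = 2.5647

Answer: Price = 2.5647


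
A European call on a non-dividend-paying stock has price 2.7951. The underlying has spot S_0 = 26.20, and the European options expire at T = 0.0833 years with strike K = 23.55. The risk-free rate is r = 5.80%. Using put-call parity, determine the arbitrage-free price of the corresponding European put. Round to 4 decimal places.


Answer: Put price = 0.0316

Derivation:
Put-call parity: C - P = S_0 * exp(-qT) - K * exp(-rT).
S_0 * exp(-qT) = 26.2000 * 1.00000000 = 26.20000000
K * exp(-rT) = 23.5500 * 0.99518025 = 23.43649494
P = C - S*exp(-qT) + K*exp(-rT)
P = 2.7951 - 26.20000000 + 23.43649494 = 0.0316


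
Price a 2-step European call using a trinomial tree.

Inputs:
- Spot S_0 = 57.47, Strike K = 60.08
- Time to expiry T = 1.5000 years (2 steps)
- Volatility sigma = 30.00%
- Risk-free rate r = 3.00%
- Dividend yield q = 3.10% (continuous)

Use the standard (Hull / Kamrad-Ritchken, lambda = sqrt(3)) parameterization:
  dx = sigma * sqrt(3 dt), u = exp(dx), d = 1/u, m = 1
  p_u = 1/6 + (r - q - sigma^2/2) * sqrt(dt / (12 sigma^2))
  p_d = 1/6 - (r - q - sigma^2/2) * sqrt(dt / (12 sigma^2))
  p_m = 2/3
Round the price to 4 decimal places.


dt = T/N = 0.750000; dx = sigma*sqrt(3*dt) = 0.450000
u = exp(dx) = 1.568312; d = 1/u = 0.637628
p_u = 0.128333, p_m = 0.666667, p_d = 0.205000
Discount per step: exp(-r*dt) = 0.977751
Stock lattice S(k, j) with j the centered position index:
  k=0: S(0,+0) = 57.4700
  k=1: S(1,-1) = 36.6445; S(1,+0) = 57.4700; S(1,+1) = 90.1309
  k=2: S(2,-2) = 23.3656; S(2,-1) = 36.6445; S(2,+0) = 57.4700; S(2,+1) = 90.1309; S(2,+2) = 141.3534
Terminal payoffs V(N, j) = max(S_T - K, 0):
  V(2,-2) = 0.000000; V(2,-1) = 0.000000; V(2,+0) = 0.000000; V(2,+1) = 30.050901; V(2,+2) = 81.273391
Backward induction: V(k, j) = exp(-r*dt) * [p_u * V(k+1, j+1) + p_m * V(k+1, j) + p_d * V(k+1, j-1)]
  V(1,-1) = exp(-r*dt) * [p_u*0.000000 + p_m*0.000000 + p_d*0.000000] = 0.000000
  V(1,+0) = exp(-r*dt) * [p_u*30.050901 + p_m*0.000000 + p_d*0.000000] = 3.770729
  V(1,+1) = exp(-r*dt) * [p_u*81.273391 + p_m*30.050901 + p_d*0.000000] = 29.786233
  V(0,+0) = exp(-r*dt) * [p_u*29.786233 + p_m*3.770729 + p_d*0.000000] = 6.195409

Answer: Price = V(0,0) = 6.1954


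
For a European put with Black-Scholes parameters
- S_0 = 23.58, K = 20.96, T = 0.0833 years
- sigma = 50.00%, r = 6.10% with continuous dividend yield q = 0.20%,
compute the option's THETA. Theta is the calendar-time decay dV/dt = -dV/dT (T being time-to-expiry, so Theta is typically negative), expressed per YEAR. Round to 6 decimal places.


Answer: Theta = -5.054853

Derivation:
d1 = 0.9223992630; d2 = 0.7780905661
phi(d1) = 0.2607094439; exp(-qT) = 0.9998334139; exp(-rT) = 0.9949315880
Theta = -S*exp(-qT)*phi(d1)*sigma/(2*sqrt(T)) + r*K*exp(-rT)*N(-d2) - q*S*exp(-qT)*N(-d1)
N(-d1) = 0.1781601770; N(-d2) = 0.2182578119; sqrt(T) = 0.2886173938
Term 1 = -23.5800 * 0.9998334139 * 0.2607094439 * 0.5000 / (2 * 0.2886173938) = -5.3240940484
Term 2 = 0.0610 * 20.9600 * 0.9949315880 * 0.2182578119 = 0.2776413387
Term 3 = -0.0020 * 23.5800 * 0.9998334139 * 0.1781601770 = -0.0084006343
Theta = -5.3240940484 + (0.2776413387) + (-0.0084006343) = -5.054853


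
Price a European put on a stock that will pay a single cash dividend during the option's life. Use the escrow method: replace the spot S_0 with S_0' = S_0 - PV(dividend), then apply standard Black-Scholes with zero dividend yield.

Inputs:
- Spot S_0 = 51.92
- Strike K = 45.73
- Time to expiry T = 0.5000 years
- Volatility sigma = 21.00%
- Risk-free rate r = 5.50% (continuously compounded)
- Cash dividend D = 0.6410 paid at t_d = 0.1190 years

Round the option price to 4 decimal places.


Answer: Price = 0.6398

Derivation:
PV(D) = D * exp(-r * t_d) = 0.6410 * 0.99347637 = 0.63681835
S_0' = S_0 - PV(D) = 51.9200 - 0.63681835 = 51.28318165
d1 = (ln(S_0'/K) + (r + sigma^2/2)*T) / (sigma*sqrt(T)) = 1.03125340
d2 = d1 - sigma*sqrt(T) = 0.88276098
exp(-rT) = 0.97287468
N(-d1) = 0.15121100; N(-d2) = 0.18868271
P = K * exp(-rT) * N(-d2) - S_0' * N(-d1) = 45.7300 * 0.97287468 * 0.18868271 - 51.28318165 * 0.15121100 = 0.6398


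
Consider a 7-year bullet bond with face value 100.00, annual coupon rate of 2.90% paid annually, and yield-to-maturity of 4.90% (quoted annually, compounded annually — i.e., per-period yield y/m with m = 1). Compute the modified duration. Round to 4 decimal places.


Answer: Modified duration = 6.0934

Derivation:
Coupon per period c = face * coupon_rate / m = 2.900000
Periods per year m = 1; per-period yield y/m = 0.049000
Number of cashflows N = 7
Cashflows (t years, CF_t, discount factor 1/(1+y/m)^(m*t), PV):
  t = 1.0000: CF_t = 2.900000, DF = 0.953289, PV = 2.764538
  t = 2.0000: CF_t = 2.900000, DF = 0.908760, PV = 2.635403
  t = 3.0000: CF_t = 2.900000, DF = 0.866310, PV = 2.512300
  t = 4.0000: CF_t = 2.900000, DF = 0.825844, PV = 2.394948
  t = 5.0000: CF_t = 2.900000, DF = 0.787268, PV = 2.283077
  t = 6.0000: CF_t = 2.900000, DF = 0.750494, PV = 2.176432
  t = 7.0000: CF_t = 102.900000, DF = 0.715437, PV = 73.618499
Price P = sum_t PV_t = 88.385196
First compute Macaulay numerator sum_t t * PV_t:
  t * PV_t at t = 1.0000: 2.764538
  t * PV_t at t = 2.0000: 5.270806
  t * PV_t at t = 3.0000: 7.536901
  t * PV_t at t = 4.0000: 9.579791
  t * PV_t at t = 5.0000: 11.415385
  t * PV_t at t = 6.0000: 13.058591
  t * PV_t at t = 7.0000: 515.329492
Macaulay duration D = 564.955503 / 88.385196 = 6.391970
Modified duration = D / (1 + y/m) = 6.391970 / (1 + 0.049000) = 6.093393


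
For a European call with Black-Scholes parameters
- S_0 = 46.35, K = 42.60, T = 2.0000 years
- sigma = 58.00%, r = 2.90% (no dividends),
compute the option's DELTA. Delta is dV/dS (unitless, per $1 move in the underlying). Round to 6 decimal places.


d1 = 0.5836886547; d2 = -0.2365552115
phi(d1) = 0.3364570566; exp(-qT) = 1.0000000000; exp(-rT) = 0.9436499474
N(d1) = 0.7202850992
Delta = exp(-qT) * N(d1) = 1.0000000000 * 0.7202850992 = 0.720285

Answer: Delta = 0.720285


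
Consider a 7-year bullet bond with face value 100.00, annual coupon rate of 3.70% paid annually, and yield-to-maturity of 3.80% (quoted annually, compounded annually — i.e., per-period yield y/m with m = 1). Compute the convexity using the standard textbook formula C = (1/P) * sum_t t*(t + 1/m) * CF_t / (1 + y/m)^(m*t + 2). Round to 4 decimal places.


Answer: Convexity = 45.0113

Derivation:
Coupon per period c = face * coupon_rate / m = 3.700000
Periods per year m = 1; per-period yield y/m = 0.038000
Number of cashflows N = 7
Cashflows (t years, CF_t, discount factor 1/(1+y/m)^(m*t), PV):
  t = 1.0000: CF_t = 3.700000, DF = 0.963391, PV = 3.564547
  t = 2.0000: CF_t = 3.700000, DF = 0.928122, PV = 3.434053
  t = 3.0000: CF_t = 3.700000, DF = 0.894145, PV = 3.308336
  t = 4.0000: CF_t = 3.700000, DF = 0.861411, PV = 3.187222
  t = 5.0000: CF_t = 3.700000, DF = 0.829876, PV = 3.070541
  t = 6.0000: CF_t = 3.700000, DF = 0.799495, PV = 2.958132
  t = 7.0000: CF_t = 103.700000, DF = 0.770227, PV = 79.872501
Price P = sum_t PV_t = 99.395333
Convexity numerator sum_t t*(t + 1/m) * CF_t / (1+y/m)^(m*t + 2):
  t = 1.0000: term = 6.616673
  t = 2.0000: term = 19.123332
  t = 3.0000: term = 36.846497
  t = 4.0000: term = 59.162647
  t = 5.0000: term = 85.495155
  t = 6.0000: term = 115.311384
  t = 7.0000: term = 4151.361963
Convexity = (1/P) * sum = 4473.917651 / 99.395333 = 45.011345


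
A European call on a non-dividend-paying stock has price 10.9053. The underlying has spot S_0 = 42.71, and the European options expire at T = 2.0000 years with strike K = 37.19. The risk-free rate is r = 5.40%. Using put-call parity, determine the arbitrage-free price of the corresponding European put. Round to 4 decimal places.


Put-call parity: C - P = S_0 * exp(-qT) - K * exp(-rT).
S_0 * exp(-qT) = 42.7100 * 1.00000000 = 42.71000000
K * exp(-rT) = 37.1900 * 0.89762760 = 33.38277031
P = C - S*exp(-qT) + K*exp(-rT)
P = 10.9053 - 42.71000000 + 33.38277031 = 1.5781

Answer: Put price = 1.5781


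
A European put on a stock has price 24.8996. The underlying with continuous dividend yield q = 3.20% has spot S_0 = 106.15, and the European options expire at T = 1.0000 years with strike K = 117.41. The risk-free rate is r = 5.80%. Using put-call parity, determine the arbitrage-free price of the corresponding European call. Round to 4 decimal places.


Answer: Call price = 16.9126

Derivation:
Put-call parity: C - P = S_0 * exp(-qT) - K * exp(-rT).
S_0 * exp(-qT) = 106.1500 * 0.96850658 = 102.80697369
K * exp(-rT) = 117.4100 * 0.94364995 = 110.79394033
C = P + S*exp(-qT) - K*exp(-rT)
C = 24.8996 + 102.80697369 - 110.79394033 = 16.9126


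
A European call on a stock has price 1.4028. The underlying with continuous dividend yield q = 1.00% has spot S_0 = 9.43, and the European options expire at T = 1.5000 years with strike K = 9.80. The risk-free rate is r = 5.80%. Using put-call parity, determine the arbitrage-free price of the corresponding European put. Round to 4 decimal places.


Answer: Put price = 1.0966

Derivation:
Put-call parity: C - P = S_0 * exp(-qT) - K * exp(-rT).
S_0 * exp(-qT) = 9.4300 * 0.98511194 = 9.28960559
K * exp(-rT) = 9.8000 * 0.91667710 = 8.98343554
P = C - S*exp(-qT) + K*exp(-rT)
P = 1.4028 - 9.28960559 + 8.98343554 = 1.0966


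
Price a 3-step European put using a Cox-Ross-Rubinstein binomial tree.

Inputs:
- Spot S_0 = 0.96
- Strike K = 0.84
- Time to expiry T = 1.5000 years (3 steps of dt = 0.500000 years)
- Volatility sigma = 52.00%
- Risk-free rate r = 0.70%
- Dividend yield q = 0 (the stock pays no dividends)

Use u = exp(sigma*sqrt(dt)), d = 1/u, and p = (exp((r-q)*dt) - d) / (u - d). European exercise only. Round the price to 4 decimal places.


Answer: Price = V(0,0) = 0.1780

Derivation:
dt = T/N = 0.500000
u = exp(sigma*sqrt(dt)) = 1.444402; d = 1/u = 0.692328
p = (exp((r-q)*dt) - d) / (u - d) = 0.413760
Discount per step: exp(-r*dt) = 0.996506
Stock lattice S(k, i) with i counting down-moves:
  k=0: S(0,0) = 0.9600
  k=1: S(1,0) = 1.3866; S(1,1) = 0.6646
  k=2: S(2,0) = 2.0028; S(2,1) = 0.9600; S(2,2) = 0.4601
  k=3: S(3,0) = 2.8929; S(3,1) = 1.3866; S(3,2) = 0.6646; S(3,3) = 0.3186
Terminal payoffs V(N, i) = max(K - S_T, 0):
  V(3,0) = 0.000000; V(3,1) = 0.000000; V(3,2) = 0.175365; V(3,3) = 0.521429
Backward induction: V(k, i) = exp(-r*dt) * [p * V(k+1, i) + (1-p) * V(k+1, i+1)].
  V(2,0) = exp(-r*dt) * [p*0.000000 + (1-p)*0.000000] = 0.000000
  V(2,1) = exp(-r*dt) * [p*0.000000 + (1-p)*0.175365] = 0.102447
  V(2,2) = exp(-r*dt) * [p*0.175365 + (1-p)*0.521429] = 0.376920
  V(1,0) = exp(-r*dt) * [p*0.000000 + (1-p)*0.102447] = 0.059849
  V(1,1) = exp(-r*dt) * [p*0.102447 + (1-p)*0.376920] = 0.262434
  V(0,0) = exp(-r*dt) * [p*0.059849 + (1-p)*0.262434] = 0.177988


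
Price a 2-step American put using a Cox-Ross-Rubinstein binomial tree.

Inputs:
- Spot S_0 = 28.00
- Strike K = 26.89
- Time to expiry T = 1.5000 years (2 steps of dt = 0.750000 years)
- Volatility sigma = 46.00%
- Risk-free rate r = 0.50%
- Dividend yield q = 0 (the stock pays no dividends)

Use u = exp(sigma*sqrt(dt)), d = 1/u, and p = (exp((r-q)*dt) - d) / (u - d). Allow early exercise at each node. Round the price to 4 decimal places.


Answer: Price = V(0,0) = 4.9916

Derivation:
dt = T/N = 0.750000
u = exp(sigma*sqrt(dt)) = 1.489398; d = 1/u = 0.671412
p = (exp((r-q)*dt) - d) / (u - d) = 0.406297
Discount per step: exp(-r*dt) = 0.996257
Stock lattice S(k, i) with i counting down-moves:
  k=0: S(0,0) = 28.0000
  k=1: S(1,0) = 41.7031; S(1,1) = 18.7995
  k=2: S(2,0) = 62.1125; S(2,1) = 28.0000; S(2,2) = 12.6223
Terminal payoffs V(N, i) = max(K - S_T, 0):
  V(2,0) = 0.000000; V(2,1) = 0.000000; V(2,2) = 14.267750
Backward induction: V(k, i) = exp(-r*dt) * [p * V(k+1, i) + (1-p) * V(k+1, i+1)]; then take max(V_cont, immediate exercise) for American.
  V(1,0) = exp(-r*dt) * [p*0.000000 + (1-p)*0.000000] = 0.000000; exercise = 0.000000; V(1,0) = max -> 0.000000
  V(1,1) = exp(-r*dt) * [p*0.000000 + (1-p)*14.267750] = 8.439105; exercise = 8.090452; V(1,1) = max -> 8.439105
  V(0,0) = exp(-r*dt) * [p*0.000000 + (1-p)*8.439105] = 4.991571; exercise = 0.000000; V(0,0) = max -> 4.991571


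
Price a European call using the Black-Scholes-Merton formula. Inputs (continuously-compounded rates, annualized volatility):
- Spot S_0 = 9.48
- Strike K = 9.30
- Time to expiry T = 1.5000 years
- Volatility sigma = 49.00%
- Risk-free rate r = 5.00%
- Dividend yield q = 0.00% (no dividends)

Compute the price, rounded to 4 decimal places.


Answer: Price = 2.5870

Derivation:
d1 = (ln(S/K) + (r - q + 0.5*sigma^2) * T) / (sigma * sqrt(T)) = 0.45697967
d2 = d1 - sigma * sqrt(T) = -0.14314532
exp(-rT) = 0.92774349; exp(-qT) = 1.00000000
C = S_0 * exp(-qT) * N(d1) - K * exp(-rT) * N(d2)
N(d1) = 0.67615717; N(d2) = 0.44308771
C = 9.4800 * 1.00000000 * 0.67615717 - 9.3000 * 0.92774349 * 0.44308771 = 2.5870


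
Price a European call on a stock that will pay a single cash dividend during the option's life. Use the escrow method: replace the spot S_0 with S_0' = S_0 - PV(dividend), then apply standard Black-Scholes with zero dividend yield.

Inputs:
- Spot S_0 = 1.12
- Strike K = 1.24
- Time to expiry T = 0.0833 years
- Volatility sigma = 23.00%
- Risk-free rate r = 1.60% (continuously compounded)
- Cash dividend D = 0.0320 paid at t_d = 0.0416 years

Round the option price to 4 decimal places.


Answer: Price = 0.0007

Derivation:
PV(D) = D * exp(-r * t_d) = 0.0320 * 0.99933462 = 0.03197871
S_0' = S_0 - PV(D) = 1.1200 - 0.03197871 = 1.08802129
d1 = (ln(S_0'/K) + (r + sigma^2/2)*T) / (sigma*sqrt(T)) = -1.91640166
d2 = d1 - sigma*sqrt(T) = -1.98278367
exp(-rT) = 0.99866809
N(d1) = 0.02765699; N(d2) = 0.02369580
C = S_0' * N(d1) - K * exp(-rT) * N(d2) = 1.08802129 * 0.02765699 - 1.2400 * 0.99866809 * 0.02369580 = 0.0007


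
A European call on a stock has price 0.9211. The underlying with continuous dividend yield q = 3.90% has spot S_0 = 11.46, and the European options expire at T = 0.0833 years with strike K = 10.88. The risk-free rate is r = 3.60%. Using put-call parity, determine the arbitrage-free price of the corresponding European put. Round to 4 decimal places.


Answer: Put price = 0.3457

Derivation:
Put-call parity: C - P = S_0 * exp(-qT) - K * exp(-rT).
S_0 * exp(-qT) = 11.4600 * 0.99675657 = 11.42283031
K * exp(-rT) = 10.8800 * 0.99700569 = 10.84742193
P = C - S*exp(-qT) + K*exp(-rT)
P = 0.9211 - 11.42283031 + 10.84742193 = 0.3457


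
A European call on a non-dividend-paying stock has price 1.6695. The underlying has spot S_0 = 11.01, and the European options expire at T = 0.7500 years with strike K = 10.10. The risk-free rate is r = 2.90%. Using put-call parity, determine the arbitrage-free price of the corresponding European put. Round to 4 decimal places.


Put-call parity: C - P = S_0 * exp(-qT) - K * exp(-rT).
S_0 * exp(-qT) = 11.0100 * 1.00000000 = 11.01000000
K * exp(-rT) = 10.1000 * 0.97848483 = 9.88269674
P = C - S*exp(-qT) + K*exp(-rT)
P = 1.6695 - 11.01000000 + 9.88269674 = 0.5422

Answer: Put price = 0.5422


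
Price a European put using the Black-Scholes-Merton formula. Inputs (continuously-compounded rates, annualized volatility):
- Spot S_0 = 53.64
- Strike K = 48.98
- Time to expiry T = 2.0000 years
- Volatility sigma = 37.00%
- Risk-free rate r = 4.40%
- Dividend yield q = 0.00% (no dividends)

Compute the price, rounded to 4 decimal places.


Answer: Price = 6.3442

Derivation:
d1 = (ln(S/K) + (r - q + 0.5*sigma^2) * T) / (sigma * sqrt(T)) = 0.60349272
d2 = d1 - sigma * sqrt(T) = 0.08023370
exp(-rT) = 0.91576088; exp(-qT) = 1.00000000
P = K * exp(-rT) * N(-d2) - S_0 * exp(-qT) * N(-d1)
N(-d1) = 0.27309048; N(-d2) = 0.46802569
P = 48.9800 * 0.91576088 * 0.46802569 - 53.6400 * 1.00000000 * 0.27309048 = 6.3442


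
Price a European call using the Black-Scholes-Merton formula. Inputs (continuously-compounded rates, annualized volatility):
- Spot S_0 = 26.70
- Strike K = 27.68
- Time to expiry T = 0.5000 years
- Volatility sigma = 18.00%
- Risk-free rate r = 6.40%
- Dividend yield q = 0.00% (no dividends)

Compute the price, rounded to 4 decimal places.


Answer: Price = 1.3041

Derivation:
d1 = (ln(S/K) + (r - q + 0.5*sigma^2) * T) / (sigma * sqrt(T)) = 0.03184679
d2 = d1 - sigma * sqrt(T) = -0.09543243
exp(-rT) = 0.96850658; exp(-qT) = 1.00000000
C = S_0 * exp(-qT) * N(d1) - K * exp(-rT) * N(d2)
N(d1) = 0.51270288; N(d2) = 0.46198568
C = 26.7000 * 1.00000000 * 0.51270288 - 27.6800 * 0.96850658 * 0.46198568 = 1.3041


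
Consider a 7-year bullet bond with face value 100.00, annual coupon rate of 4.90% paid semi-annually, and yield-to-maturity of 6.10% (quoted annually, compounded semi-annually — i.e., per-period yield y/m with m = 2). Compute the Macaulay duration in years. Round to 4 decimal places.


Answer: Macaulay duration = 5.9667 years

Derivation:
Coupon per period c = face * coupon_rate / m = 2.450000
Periods per year m = 2; per-period yield y/m = 0.030500
Number of cashflows N = 14
Cashflows (t years, CF_t, discount factor 1/(1+y/m)^(m*t), PV):
  t = 0.5000: CF_t = 2.450000, DF = 0.970403, PV = 2.377487
  t = 1.0000: CF_t = 2.450000, DF = 0.941681, PV = 2.307120
  t = 1.5000: CF_t = 2.450000, DF = 0.913810, PV = 2.238835
  t = 2.0000: CF_t = 2.450000, DF = 0.886764, PV = 2.172572
  t = 2.5000: CF_t = 2.450000, DF = 0.860518, PV = 2.108269
  t = 3.0000: CF_t = 2.450000, DF = 0.835049, PV = 2.045870
  t = 3.5000: CF_t = 2.450000, DF = 0.810334, PV = 1.985318
  t = 4.0000: CF_t = 2.450000, DF = 0.786350, PV = 1.926558
  t = 4.5000: CF_t = 2.450000, DF = 0.763076, PV = 1.869537
  t = 5.0000: CF_t = 2.450000, DF = 0.740491, PV = 1.814204
  t = 5.5000: CF_t = 2.450000, DF = 0.718575, PV = 1.760509
  t = 6.0000: CF_t = 2.450000, DF = 0.697307, PV = 1.708402
  t = 6.5000: CF_t = 2.450000, DF = 0.676669, PV = 1.657838
  t = 7.0000: CF_t = 102.450000, DF = 0.656641, PV = 67.272879
Price P = sum_t PV_t = 93.245398
Macaulay numerator sum_t t * PV_t:
  t * PV_t at t = 0.5000: 1.188743
  t * PV_t at t = 1.0000: 2.307120
  t * PV_t at t = 1.5000: 3.358253
  t * PV_t at t = 2.0000: 4.345143
  t * PV_t at t = 2.5000: 5.270673
  t * PV_t at t = 3.0000: 6.137611
  t * PV_t at t = 3.5000: 6.948614
  t * PV_t at t = 4.0000: 7.706232
  t * PV_t at t = 4.5000: 8.412918
  t * PV_t at t = 5.0000: 9.071020
  t * PV_t at t = 5.5000: 9.682797
  t * PV_t at t = 6.0000: 10.250413
  t * PV_t at t = 6.5000: 10.775948
  t * PV_t at t = 7.0000: 470.910156
Macaulay duration D = (sum_t t * PV_t) / P = 556.365641 / 93.245398 = 5.966682


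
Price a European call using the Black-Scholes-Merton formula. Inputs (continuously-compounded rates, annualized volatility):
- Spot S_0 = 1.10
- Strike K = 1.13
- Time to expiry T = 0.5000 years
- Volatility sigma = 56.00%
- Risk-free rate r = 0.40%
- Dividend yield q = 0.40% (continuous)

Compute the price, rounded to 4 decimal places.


Answer: Price = 0.1601

Derivation:
d1 = (ln(S/K) + (r - q + 0.5*sigma^2) * T) / (sigma * sqrt(T)) = 0.13003832
d2 = d1 - sigma * sqrt(T) = -0.26594148
exp(-rT) = 0.99800200; exp(-qT) = 0.99800200
C = S_0 * exp(-qT) * N(d1) - K * exp(-rT) * N(d2)
N(d1) = 0.55173194; N(d2) = 0.39514214
C = 1.1000 * 0.99800200 * 0.55173194 - 1.1300 * 0.99800200 * 0.39514214 = 0.1601


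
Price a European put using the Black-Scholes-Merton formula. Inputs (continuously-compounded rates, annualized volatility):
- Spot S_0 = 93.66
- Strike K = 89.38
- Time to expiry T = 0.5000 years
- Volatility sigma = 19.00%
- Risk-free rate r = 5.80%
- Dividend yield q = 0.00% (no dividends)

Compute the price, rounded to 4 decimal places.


d1 = (ln(S/K) + (r - q + 0.5*sigma^2) * T) / (sigma * sqrt(T)) = 0.63118034
d2 = d1 - sigma * sqrt(T) = 0.49683005
exp(-rT) = 0.97141646; exp(-qT) = 1.00000000
P = K * exp(-rT) * N(-d2) - S_0 * exp(-qT) * N(-d1)
N(-d1) = 0.26396131; N(-d2) = 0.30965445
P = 89.3800 * 0.97141646 * 0.30965445 - 93.6600 * 1.00000000 * 0.26396131 = 2.1632

Answer: Price = 2.1632


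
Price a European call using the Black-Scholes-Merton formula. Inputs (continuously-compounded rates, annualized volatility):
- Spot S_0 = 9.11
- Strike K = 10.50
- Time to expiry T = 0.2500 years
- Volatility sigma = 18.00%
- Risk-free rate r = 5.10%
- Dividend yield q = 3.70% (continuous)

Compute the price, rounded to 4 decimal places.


d1 = (ln(S/K) + (r - q + 0.5*sigma^2) * T) / (sigma * sqrt(T)) = -1.49391718
d2 = d1 - sigma * sqrt(T) = -1.58391718
exp(-rT) = 0.98733094; exp(-qT) = 0.99079265
C = S_0 * exp(-qT) * N(d1) - K * exp(-rT) * N(d2)
N(d1) = 0.06759863; N(d2) = 0.05660628
C = 9.1100 * 0.99079265 * 0.06759863 - 10.5000 * 0.98733094 * 0.05660628 = 0.0233

Answer: Price = 0.0233


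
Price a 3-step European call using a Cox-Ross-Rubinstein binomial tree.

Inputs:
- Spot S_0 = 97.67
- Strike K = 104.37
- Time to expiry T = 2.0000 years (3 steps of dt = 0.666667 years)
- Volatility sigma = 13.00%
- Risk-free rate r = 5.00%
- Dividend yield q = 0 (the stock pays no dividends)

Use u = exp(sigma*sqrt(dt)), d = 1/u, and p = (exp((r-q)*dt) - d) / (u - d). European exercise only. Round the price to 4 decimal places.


Answer: Price = V(0,0) = 8.5540

Derivation:
dt = T/N = 0.666667
u = exp(sigma*sqrt(dt)) = 1.111983; d = 1/u = 0.899295
p = (exp((r-q)*dt) - d) / (u - d) = 0.632854
Discount per step: exp(-r*dt) = 0.967216
Stock lattice S(k, i) with i counting down-moves:
  k=0: S(0,0) = 97.6700
  k=1: S(1,0) = 108.6073; S(1,1) = 87.8341
  k=2: S(2,0) = 120.7695; S(2,1) = 97.6700; S(2,2) = 78.9887
  k=3: S(3,0) = 134.2936; S(3,1) = 108.6073; S(3,2) = 87.8341; S(3,3) = 71.0342
Terminal payoffs V(N, i) = max(S_T - K, 0):
  V(3,0) = 29.923555; V(3,1) = 4.237341; V(3,2) = 0.000000; V(3,3) = 0.000000
Backward induction: V(k, i) = exp(-r*dt) * [p * V(k+1, i) + (1-p) * V(k+1, i+1)].
  V(2,0) = exp(-r*dt) * [p*29.923555 + (1-p)*4.237341] = 19.821130
  V(2,1) = exp(-r*dt) * [p*4.237341 + (1-p)*0.000000] = 2.593705
  V(2,2) = exp(-r*dt) * [p*0.000000 + (1-p)*0.000000] = 0.000000
  V(1,0) = exp(-r*dt) * [p*19.821130 + (1-p)*2.593705] = 13.053697
  V(1,1) = exp(-r*dt) * [p*2.593705 + (1-p)*0.000000] = 1.587625
  V(0,0) = exp(-r*dt) * [p*13.053697 + (1-p)*1.587625] = 8.554037


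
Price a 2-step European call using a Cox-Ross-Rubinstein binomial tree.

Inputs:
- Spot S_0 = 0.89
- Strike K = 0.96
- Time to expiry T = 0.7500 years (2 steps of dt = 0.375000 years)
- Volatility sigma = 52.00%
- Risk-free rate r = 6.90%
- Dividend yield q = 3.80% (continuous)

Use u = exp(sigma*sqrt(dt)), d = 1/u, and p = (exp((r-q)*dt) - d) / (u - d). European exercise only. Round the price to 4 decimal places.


Answer: Price = V(0,0) = 0.1323

Derivation:
dt = T/N = 0.375000
u = exp(sigma*sqrt(dt)) = 1.374972; d = 1/u = 0.727287
p = (exp((r-q)*dt) - d) / (u - d) = 0.439111
Discount per step: exp(-r*dt) = 0.974457
Stock lattice S(k, i) with i counting down-moves:
  k=0: S(0,0) = 0.8900
  k=1: S(1,0) = 1.2237; S(1,1) = 0.6473
  k=2: S(2,0) = 1.6826; S(2,1) = 0.8900; S(2,2) = 0.4708
Terminal payoffs V(N, i) = max(S_T - K, 0):
  V(2,0) = 0.722589; V(2,1) = 0.000000; V(2,2) = 0.000000
Backward induction: V(k, i) = exp(-r*dt) * [p * V(k+1, i) + (1-p) * V(k+1, i+1)].
  V(1,0) = exp(-r*dt) * [p*0.722589 + (1-p)*0.000000] = 0.309192
  V(1,1) = exp(-r*dt) * [p*0.000000 + (1-p)*0.000000] = 0.000000
  V(0,0) = exp(-r*dt) * [p*0.309192 + (1-p)*0.000000] = 0.132301


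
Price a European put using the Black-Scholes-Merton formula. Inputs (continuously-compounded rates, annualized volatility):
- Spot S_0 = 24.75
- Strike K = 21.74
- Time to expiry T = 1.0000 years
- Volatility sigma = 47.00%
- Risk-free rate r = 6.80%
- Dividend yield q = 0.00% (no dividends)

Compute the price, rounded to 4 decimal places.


d1 = (ln(S/K) + (r - q + 0.5*sigma^2) * T) / (sigma * sqrt(T)) = 0.65557789
d2 = d1 - sigma * sqrt(T) = 0.18557789
exp(-rT) = 0.93426047; exp(-qT) = 1.00000000
P = K * exp(-rT) * N(-d2) - S_0 * exp(-qT) * N(-d1)
N(-d1) = 0.25604788; N(-d2) = 0.42638790
P = 21.7400 * 0.93426047 * 0.42638790 - 24.7500 * 1.00000000 * 0.25604788 = 2.3231

Answer: Price = 2.3231


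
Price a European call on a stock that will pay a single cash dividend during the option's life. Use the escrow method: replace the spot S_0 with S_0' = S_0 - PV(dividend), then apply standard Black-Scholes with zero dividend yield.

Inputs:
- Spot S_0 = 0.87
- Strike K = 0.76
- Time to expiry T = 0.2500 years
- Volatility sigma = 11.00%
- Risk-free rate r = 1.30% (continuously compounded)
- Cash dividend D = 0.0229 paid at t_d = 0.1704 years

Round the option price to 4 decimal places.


Answer: Price = 0.0900

Derivation:
PV(D) = D * exp(-r * t_d) = 0.0229 * 0.99778725 = 0.02284933
S_0' = S_0 - PV(D) = 0.8700 - 0.02284933 = 0.84715067
d1 = (ln(S_0'/K) + (r + sigma^2/2)*T) / (sigma*sqrt(T)) = 2.06041154
d2 = d1 - sigma*sqrt(T) = 2.00541154
exp(-rT) = 0.99675528
N(d1) = 0.98032039; N(d2) = 0.97754047
C = S_0' * N(d1) - K * exp(-rT) * N(d2) = 0.84715067 * 0.98032039 - 0.7600 * 0.99675528 * 0.97754047 = 0.0900


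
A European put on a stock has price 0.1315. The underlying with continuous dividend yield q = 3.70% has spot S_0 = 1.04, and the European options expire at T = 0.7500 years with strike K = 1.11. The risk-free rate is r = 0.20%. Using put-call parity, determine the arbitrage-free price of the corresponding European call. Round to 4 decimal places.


Put-call parity: C - P = S_0 * exp(-qT) - K * exp(-rT).
S_0 * exp(-qT) = 1.0400 * 0.97263149 = 1.01153675
K * exp(-rT) = 1.1100 * 0.99850112 = 1.10833625
C = P + S*exp(-qT) - K*exp(-rT)
C = 0.1315 + 1.01153675 - 1.10833625 = 0.0347

Answer: Call price = 0.0347


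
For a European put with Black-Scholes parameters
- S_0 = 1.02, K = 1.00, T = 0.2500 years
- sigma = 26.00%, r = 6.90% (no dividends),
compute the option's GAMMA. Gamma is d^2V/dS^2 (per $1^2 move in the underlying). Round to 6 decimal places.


d1 = 0.3500202100; d2 = 0.2200202100
phi(d1) = 0.3752376926; exp(-qT) = 1.0000000000; exp(-rT) = 0.9828979294
Gamma = exp(-qT) * phi(d1) / (S * sigma * sqrt(T)) = 1.0000000000 * 0.3752376926 / (1.0200 * 0.2600 * 0.5000000000) = 2.829847

Answer: Gamma = 2.829847


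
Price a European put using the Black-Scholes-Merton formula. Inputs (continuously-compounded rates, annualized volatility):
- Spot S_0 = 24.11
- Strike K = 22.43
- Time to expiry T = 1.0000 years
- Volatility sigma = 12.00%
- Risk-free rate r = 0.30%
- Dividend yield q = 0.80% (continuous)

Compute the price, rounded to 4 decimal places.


d1 = (ln(S/K) + (r - q + 0.5*sigma^2) * T) / (sigma * sqrt(T)) = 0.62022786
d2 = d1 - sigma * sqrt(T) = 0.50022786
exp(-rT) = 0.99700450; exp(-qT) = 0.99203191
P = K * exp(-rT) * N(-d2) - S_0 * exp(-qT) * N(-d1)
N(-d1) = 0.26755389; N(-d2) = 0.30845732
P = 22.4300 * 0.99700450 * 0.30845732 - 24.1100 * 0.99203191 * 0.26755389 = 0.4986

Answer: Price = 0.4986


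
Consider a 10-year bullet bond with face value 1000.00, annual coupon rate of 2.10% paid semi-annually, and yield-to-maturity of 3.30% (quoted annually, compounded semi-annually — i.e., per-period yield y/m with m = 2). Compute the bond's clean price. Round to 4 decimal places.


Coupon per period c = face * coupon_rate / m = 10.500000
Periods per year m = 2; per-period yield y/m = 0.016500
Number of cashflows N = 20
Cashflows (t years, CF_t, discount factor 1/(1+y/m)^(m*t), PV):
  t = 0.5000: CF_t = 10.500000, DF = 0.983768, PV = 10.329562
  t = 1.0000: CF_t = 10.500000, DF = 0.967799, PV = 10.161891
  t = 1.5000: CF_t = 10.500000, DF = 0.952090, PV = 9.996941
  t = 2.0000: CF_t = 10.500000, DF = 0.936635, PV = 9.834669
  t = 2.5000: CF_t = 10.500000, DF = 0.921432, PV = 9.675031
  t = 3.0000: CF_t = 10.500000, DF = 0.906475, PV = 9.517985
  t = 3.5000: CF_t = 10.500000, DF = 0.891761, PV = 9.363487
  t = 4.0000: CF_t = 10.500000, DF = 0.877285, PV = 9.211497
  t = 4.5000: CF_t = 10.500000, DF = 0.863045, PV = 9.061975
  t = 5.0000: CF_t = 10.500000, DF = 0.849036, PV = 8.914879
  t = 5.5000: CF_t = 10.500000, DF = 0.835254, PV = 8.770172
  t = 6.0000: CF_t = 10.500000, DF = 0.821696, PV = 8.627813
  t = 6.5000: CF_t = 10.500000, DF = 0.808359, PV = 8.487764
  t = 7.0000: CF_t = 10.500000, DF = 0.795237, PV = 8.349990
  t = 7.5000: CF_t = 10.500000, DF = 0.782329, PV = 8.214451
  t = 8.0000: CF_t = 10.500000, DF = 0.769630, PV = 8.081113
  t = 8.5000: CF_t = 10.500000, DF = 0.757137, PV = 7.949939
  t = 9.0000: CF_t = 10.500000, DF = 0.744847, PV = 7.820894
  t = 9.5000: CF_t = 10.500000, DF = 0.732757, PV = 7.693944
  t = 10.0000: CF_t = 1010.500000, DF = 0.720862, PV = 728.431400
Price P = sum_t PV_t = 898.495398

Answer: Price = 898.4954


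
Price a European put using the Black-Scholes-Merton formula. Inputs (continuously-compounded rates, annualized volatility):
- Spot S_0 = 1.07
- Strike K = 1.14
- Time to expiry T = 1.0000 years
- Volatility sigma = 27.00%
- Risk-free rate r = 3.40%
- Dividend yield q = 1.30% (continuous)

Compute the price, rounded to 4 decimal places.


d1 = (ln(S/K) + (r - q + 0.5*sigma^2) * T) / (sigma * sqrt(T)) = -0.02192450
d2 = d1 - sigma * sqrt(T) = -0.29192450
exp(-rT) = 0.96657150; exp(-qT) = 0.98708414
P = K * exp(-rT) * N(-d2) - S_0 * exp(-qT) * N(-d1)
N(-d1) = 0.50874591; N(-d2) = 0.61482782
P = 1.1400 * 0.96657150 * 0.61482782 - 1.0700 * 0.98708414 * 0.50874591 = 0.1401

Answer: Price = 0.1401
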